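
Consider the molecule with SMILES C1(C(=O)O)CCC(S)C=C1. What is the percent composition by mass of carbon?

Atom tally by fragment:
  cyclohexene ring core → C:6 H:10
  (− 2 ring H displaced by substituents)
  + COOH → C:1 H:1 O:2
  + SH → S:1 H:1
Element totals:
  C: 7
  H: 10
  O: 2
  S: 1
Molecular formula: C7H10O2S.
Molar mass = 158.215 g/mol.
Mass from C: 7 × 12.011 = 84.077 g/mol.
%C = 84.077 / 158.215 × 100 = 53.14%.

53.14%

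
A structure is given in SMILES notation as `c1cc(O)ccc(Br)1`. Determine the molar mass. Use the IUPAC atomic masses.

Atom tally by fragment:
  benzene ring core → C:6 H:6
  (− 2 ring H displaced by substituents)
  + OH → O:1 H:1
  + Br → Br:1
Element totals:
  C: 6
  H: 5
  Br: 1
  O: 1
Molecular formula: C6H5BrO.
  M = 6(12.011) + 5(1.008) + 79.904 + 15.999
    = 72.066 + 5.040 + 79.904 + 15.999 = 173.009

173.01 g/mol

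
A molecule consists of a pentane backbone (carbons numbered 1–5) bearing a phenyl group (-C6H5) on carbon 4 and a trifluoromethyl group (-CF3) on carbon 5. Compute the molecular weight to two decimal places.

216.25 g/mol

Atom tally by fragment:
  CH3 → C:1 H:3
  CH2 → C:1 H:2
  CH2 → C:1 H:2
  CH(C6H5) → C:7 H:6
  CH2CF3 → C:2 H:2 F:3
Element totals:
  C: 12
  H: 15
  F: 3
Molecular formula: C12H15F3.
  M = 12(12.011) + 15(1.008) + 3(18.998)
    = 144.132 + 15.120 + 56.994 = 216.246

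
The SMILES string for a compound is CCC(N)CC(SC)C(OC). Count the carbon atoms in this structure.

Atom tally by fragment:
  CH3 → C:1 H:3
  CH2 → C:1 H:2
  CH(NH2) → C:1 H:3 N:1
  CH2 → C:1 H:2
  CH(SCH3) → C:2 H:4 S:1
  CH2OCH3 → C:2 H:5 O:1
Element totals:
  C: 8
  H: 19
  N: 1
  O: 1
  S: 1

8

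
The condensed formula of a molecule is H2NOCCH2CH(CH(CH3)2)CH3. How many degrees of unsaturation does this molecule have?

Atom tally by fragment:
  H2NOCCH2 → C:2 H:4 O:1 N:1
  CH(CH(CH3)2) → C:4 H:8
  CH3 → C:1 H:3
Element totals:
  C: 7
  H: 15
  N: 1
  O: 1
Molecular formula: C7H15NO.
DoU = (2C + 2 + N − H − X) / 2 = (2·7 + 2 + 1 − 15 − 0) / 2 = 1.

1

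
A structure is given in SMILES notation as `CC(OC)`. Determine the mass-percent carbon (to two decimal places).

Atom tally by fragment:
  CH3 → C:1 H:3
  CH2OCH3 → C:2 H:5 O:1
Element totals:
  C: 3
  H: 8
  O: 1
Molecular formula: C3H8O.
Molar mass = 60.096 g/mol.
Mass from C: 3 × 12.011 = 36.033 g/mol.
%C = 36.033 / 60.096 × 100 = 59.96%.

59.96%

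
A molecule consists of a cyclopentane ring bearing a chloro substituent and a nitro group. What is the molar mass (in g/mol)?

Atom tally by fragment:
  cyclopentane ring core → C:5 H:10
  (− 2 ring H displaced by substituents)
  + Cl → Cl:1
  + NO2 → N:1 O:2
Element totals:
  C: 5
  H: 8
  Cl: 1
  N: 1
  O: 2
Molecular formula: C5H8ClNO2.
  M = 5(12.011) + 8(1.008) + 35.45 + 14.007 + 2(15.999)
    = 60.055 + 8.064 + 35.450 + 14.007 + 31.998 = 149.574

149.57 g/mol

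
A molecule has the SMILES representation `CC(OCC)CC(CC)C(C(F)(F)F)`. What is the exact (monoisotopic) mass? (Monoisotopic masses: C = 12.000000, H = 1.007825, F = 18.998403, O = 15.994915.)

Atom tally by fragment:
  CH3 → C:1 H:3
  CH(OC2H5) → C:3 H:6 O:1
  CH2 → C:1 H:2
  CH(C2H5) → C:3 H:6
  CH2CF3 → C:2 H:2 F:3
Element totals:
  C: 10
  H: 19
  F: 3
  O: 1
Molecular formula: C10H19F3O.
  M = 10(12.0) + 19(1.007825) + 3(18.998403) + 15.994915
    = 120.000000 + 19.148675 + 56.995209 + 15.994915 = 212.138799

212.1388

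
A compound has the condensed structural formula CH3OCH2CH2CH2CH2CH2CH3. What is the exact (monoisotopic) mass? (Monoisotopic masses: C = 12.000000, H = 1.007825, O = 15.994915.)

Atom tally by fragment:
  CH3OCH2 → C:2 H:5 O:1
  CH2 → C:1 H:2
  CH2 → C:1 H:2
  CH2 → C:1 H:2
  CH2 → C:1 H:2
  CH3 → C:1 H:3
Element totals:
  C: 7
  H: 16
  O: 1
Molecular formula: C7H16O.
  M = 7(12.0) + 16(1.007825) + 15.994915
    = 84.000000 + 16.125200 + 15.994915 = 116.120115

116.1201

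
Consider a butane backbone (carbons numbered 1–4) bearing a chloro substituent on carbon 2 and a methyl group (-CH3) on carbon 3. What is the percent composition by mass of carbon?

56.34%

Atom tally by fragment:
  CH3 → C:1 H:3
  CH(Cl) → C:1 H:1 Cl:1
  CH(CH3) → C:2 H:4
  CH3 → C:1 H:3
Element totals:
  C: 5
  H: 11
  Cl: 1
Molecular formula: C5H11Cl.
Molar mass = 106.593 g/mol.
Mass from C: 5 × 12.011 = 60.055 g/mol.
%C = 60.055 / 106.593 × 100 = 56.34%.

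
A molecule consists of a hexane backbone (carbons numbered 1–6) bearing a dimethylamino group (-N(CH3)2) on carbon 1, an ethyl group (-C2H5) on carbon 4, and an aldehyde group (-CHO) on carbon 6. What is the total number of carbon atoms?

11

Atom tally by fragment:
  (CH3)2NCH2 → C:3 H:8 N:1
  CH2 → C:1 H:2
  CH2 → C:1 H:2
  CH(C2H5) → C:3 H:6
  CH2 → C:1 H:2
  CH2CHO → C:2 H:3 O:1
Element totals:
  C: 11
  H: 23
  N: 1
  O: 1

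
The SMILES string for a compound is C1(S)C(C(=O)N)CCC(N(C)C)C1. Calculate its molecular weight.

Atom tally by fragment:
  cyclohexane ring core → C:6 H:12
  (− 3 ring H displaced by substituents)
  + SH → S:1 H:1
  + CONH2 → C:1 H:2 O:1 N:1
  + N(CH3)2 → N:1 C:2 H:6
Element totals:
  C: 9
  H: 18
  N: 2
  O: 1
  S: 1
Molecular formula: C9H18N2OS.
  M = 9(12.011) + 18(1.008) + 2(14.007) + 15.999 + 32.06
    = 108.099 + 18.144 + 28.014 + 15.999 + 32.060 = 202.316

202.32 g/mol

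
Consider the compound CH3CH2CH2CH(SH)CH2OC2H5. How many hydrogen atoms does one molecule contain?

Atom tally by fragment:
  CH3 → C:1 H:3
  CH2 → C:1 H:2
  CH2 → C:1 H:2
  CH(SH) → C:1 H:2 S:1
  CH2OC2H5 → C:3 H:7 O:1
Element totals:
  C: 7
  H: 16
  O: 1
  S: 1

16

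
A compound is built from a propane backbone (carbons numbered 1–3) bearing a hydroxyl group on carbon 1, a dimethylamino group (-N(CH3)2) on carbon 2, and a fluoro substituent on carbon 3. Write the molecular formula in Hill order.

Atom tally by fragment:
  HOCH2 → C:1 H:3 O:1
  CH(N(CH3)2) → C:3 H:7 N:1
  CH2F → C:1 H:2 F:1
Element totals:
  C: 5
  H: 12
  F: 1
  N: 1
  O: 1

C5H12FNO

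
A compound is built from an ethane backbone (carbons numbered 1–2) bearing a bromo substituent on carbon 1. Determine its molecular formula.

Atom tally by fragment:
  BrCH2 → C:1 H:2 Br:1
  CH3 → C:1 H:3
Element totals:
  C: 2
  H: 5
  Br: 1

C2H5Br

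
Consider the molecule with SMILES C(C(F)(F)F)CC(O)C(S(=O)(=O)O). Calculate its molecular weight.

222.18 g/mol

Atom tally by fragment:
  F3CCH2 → C:2 H:2 F:3
  CH2 → C:1 H:2
  CH(OH) → C:1 H:2 O:1
  CH2SO3H → C:1 H:3 S:1 O:3
Element totals:
  C: 5
  H: 9
  F: 3
  O: 4
  S: 1
Molecular formula: C5H9F3O4S.
  M = 5(12.011) + 9(1.008) + 3(18.998) + 4(15.999) + 32.06
    = 60.055 + 9.072 + 56.994 + 63.996 + 32.060 = 222.177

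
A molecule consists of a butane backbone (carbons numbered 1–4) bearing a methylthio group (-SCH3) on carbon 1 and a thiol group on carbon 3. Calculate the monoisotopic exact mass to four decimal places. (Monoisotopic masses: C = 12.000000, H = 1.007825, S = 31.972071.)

Atom tally by fragment:
  CH3SCH2 → C:2 H:5 S:1
  CH2 → C:1 H:2
  CH(SH) → C:1 H:2 S:1
  CH3 → C:1 H:3
Element totals:
  C: 5
  H: 12
  S: 2
Molecular formula: C5H12S2.
  M = 5(12.0) + 12(1.007825) + 2(31.972071)
    = 60.000000 + 12.093900 + 63.944142 = 136.038042

136.0380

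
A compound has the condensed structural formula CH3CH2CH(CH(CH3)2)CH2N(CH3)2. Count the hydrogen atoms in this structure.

21

Element totals:
  C: 9
  H: 21
  N: 1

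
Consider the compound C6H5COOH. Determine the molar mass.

Atom tally by fragment:
  benzene ring core → C:6 H:6
  (− 1 ring H displaced by substituents)
  + COOH → C:1 H:1 O:2
Element totals:
  C: 7
  H: 6
  O: 2
Molecular formula: C7H6O2.
  M = 7(12.011) + 6(1.008) + 2(15.999)
    = 84.077 + 6.048 + 31.998 = 122.123

122.12 g/mol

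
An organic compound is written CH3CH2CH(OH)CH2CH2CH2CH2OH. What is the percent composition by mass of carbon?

Atom tally by fragment:
  CH3 → C:1 H:3
  CH2 → C:1 H:2
  CH(OH) → C:1 H:2 O:1
  CH2 → C:1 H:2
  CH2 → C:1 H:2
  CH2 → C:1 H:2
  CH2OH → C:1 H:3 O:1
Element totals:
  C: 7
  H: 16
  O: 2
Molecular formula: C7H16O2.
Molar mass = 132.203 g/mol.
Mass from C: 7 × 12.011 = 84.077 g/mol.
%C = 84.077 / 132.203 × 100 = 63.60%.

63.60%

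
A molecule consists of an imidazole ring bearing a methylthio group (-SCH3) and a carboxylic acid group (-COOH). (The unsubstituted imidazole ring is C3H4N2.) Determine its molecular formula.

C5H6N2O2S

Atom tally by fragment:
  imidazole ring core → C:3 H:4 N:2
  (− 2 ring H displaced by substituents)
  + SCH3 → C:1 H:3 S:1
  + COOH → C:1 H:1 O:2
Element totals:
  C: 5
  H: 6
  N: 2
  O: 2
  S: 1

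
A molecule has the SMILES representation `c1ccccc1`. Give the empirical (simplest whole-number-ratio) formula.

CH

Atom tally by fragment:
  benzene ring core → C:6 H:6
Element totals:
  C: 6
  H: 6
Molecular formula: C6H6.
gcd of subscripts = 6; dividing each by 6:
  C: 6/6 = 1
  H: 6/6 = 1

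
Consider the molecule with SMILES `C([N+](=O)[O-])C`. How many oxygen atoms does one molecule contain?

Atom tally by fragment:
  O2NCH2 → C:1 H:2 N:1 O:2
  CH3 → C:1 H:3
Element totals:
  C: 2
  H: 5
  N: 1
  O: 2

2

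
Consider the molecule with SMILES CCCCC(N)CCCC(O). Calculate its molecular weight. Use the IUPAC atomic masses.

159.27 g/mol

Atom tally by fragment:
  CH3 → C:1 H:3
  CH2 → C:1 H:2
  CH2 → C:1 H:2
  CH2 → C:1 H:2
  CH(NH2) → C:1 H:3 N:1
  CH2 → C:1 H:2
  CH2 → C:1 H:2
  CH2 → C:1 H:2
  CH2OH → C:1 H:3 O:1
Element totals:
  C: 9
  H: 21
  N: 1
  O: 1
Molecular formula: C9H21NO.
  M = 9(12.011) + 21(1.008) + 14.007 + 15.999
    = 108.099 + 21.168 + 14.007 + 15.999 = 159.273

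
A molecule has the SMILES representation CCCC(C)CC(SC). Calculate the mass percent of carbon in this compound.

65.68%

Atom tally by fragment:
  CH3 → C:1 H:3
  CH2 → C:1 H:2
  CH2 → C:1 H:2
  CH(CH3) → C:2 H:4
  CH2 → C:1 H:2
  CH2SCH3 → C:2 H:5 S:1
Element totals:
  C: 8
  H: 18
  S: 1
Molecular formula: C8H18S.
Molar mass = 146.292 g/mol.
Mass from C: 8 × 12.011 = 96.088 g/mol.
%C = 96.088 / 146.292 × 100 = 65.68%.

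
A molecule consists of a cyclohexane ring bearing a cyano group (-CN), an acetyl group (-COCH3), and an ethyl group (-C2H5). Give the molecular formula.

C11H17NO

Atom tally by fragment:
  cyclohexane ring core → C:6 H:12
  (− 3 ring H displaced by substituents)
  + CN → C:1 N:1
  + COCH3 → C:2 H:3 O:1
  + C2H5 → C:2 H:5
Element totals:
  C: 11
  H: 17
  N: 1
  O: 1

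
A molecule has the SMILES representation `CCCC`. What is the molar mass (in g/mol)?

Atom tally by fragment:
  CH3 → C:1 H:3
  CH2 → C:1 H:2
  CH2 → C:1 H:2
  CH3 → C:1 H:3
Element totals:
  C: 4
  H: 10
Molecular formula: C4H10.
  M = 4(12.011) + 10(1.008)
    = 48.044 + 10.080 = 58.124

58.12 g/mol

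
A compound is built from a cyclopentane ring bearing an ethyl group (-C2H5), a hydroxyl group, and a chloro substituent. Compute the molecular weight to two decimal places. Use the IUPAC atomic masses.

148.63 g/mol

Atom tally by fragment:
  cyclopentane ring core → C:5 H:10
  (− 3 ring H displaced by substituents)
  + C2H5 → C:2 H:5
  + OH → O:1 H:1
  + Cl → Cl:1
Element totals:
  C: 7
  H: 13
  Cl: 1
  O: 1
Molecular formula: C7H13ClO.
  M = 7(12.011) + 13(1.008) + 35.45 + 15.999
    = 84.077 + 13.104 + 35.450 + 15.999 = 148.630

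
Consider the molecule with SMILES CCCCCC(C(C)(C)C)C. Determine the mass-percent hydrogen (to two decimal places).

15.48%

Atom tally by fragment:
  CH3 → C:1 H:3
  CH2 → C:1 H:2
  CH2 → C:1 H:2
  CH2 → C:1 H:2
  CH2 → C:1 H:2
  CH(C(CH3)3) → C:5 H:10
  CH3 → C:1 H:3
Element totals:
  C: 11
  H: 24
Molecular formula: C11H24.
Molar mass = 156.313 g/mol.
Mass from H: 24 × 1.008 = 24.192 g/mol.
%H = 24.192 / 156.313 × 100 = 15.48%.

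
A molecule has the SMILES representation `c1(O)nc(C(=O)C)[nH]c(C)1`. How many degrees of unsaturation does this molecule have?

Atom tally by fragment:
  imidazole ring core → C:3 H:4 N:2
  (− 3 ring H displaced by substituents)
  + OH → O:1 H:1
  + COCH3 → C:2 H:3 O:1
  + CH3 → C:1 H:3
Element totals:
  C: 6
  H: 8
  N: 2
  O: 2
Molecular formula: C6H8N2O2.
DoU = (2C + 2 + N − H − X) / 2 = (2·6 + 2 + 2 − 8 − 0) / 2 = 4.

4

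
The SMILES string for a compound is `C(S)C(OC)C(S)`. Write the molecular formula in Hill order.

Atom tally by fragment:
  HSCH2 → C:1 H:3 S:1
  CH(OCH3) → C:2 H:4 O:1
  CH2SH → C:1 H:3 S:1
Element totals:
  C: 4
  H: 10
  O: 1
  S: 2

C4H10OS2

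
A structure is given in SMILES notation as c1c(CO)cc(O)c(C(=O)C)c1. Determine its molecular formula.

Atom tally by fragment:
  benzene ring core → C:6 H:6
  (− 3 ring H displaced by substituents)
  + CH2OH → C:1 H:3 O:1
  + OH → O:1 H:1
  + COCH3 → C:2 H:3 O:1
Element totals:
  C: 9
  H: 10
  O: 3

C9H10O3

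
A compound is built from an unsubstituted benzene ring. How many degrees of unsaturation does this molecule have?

Atom tally by fragment:
  benzene ring core → C:6 H:6
Element totals:
  C: 6
  H: 6
Molecular formula: C6H6.
DoU = (2C + 2 + N − H − X) / 2 = (2·6 + 2 + 0 − 6 − 0) / 2 = 4.

4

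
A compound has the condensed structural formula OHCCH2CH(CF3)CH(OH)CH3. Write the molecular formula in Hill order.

Atom tally by fragment:
  OHCCH2 → C:2 H:3 O:1
  CH(CF3) → C:2 H:1 F:3
  CH(OH) → C:1 H:2 O:1
  CH3 → C:1 H:3
Element totals:
  C: 6
  H: 9
  F: 3
  O: 2

C6H9F3O2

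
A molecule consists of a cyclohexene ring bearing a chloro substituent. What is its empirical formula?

C6H9Cl

Atom tally by fragment:
  cyclohexene ring core → C:6 H:10
  (− 1 ring H displaced by substituents)
  + Cl → Cl:1
Element totals:
  C: 6
  H: 9
  Cl: 1
Molecular formula: C6H9Cl.
gcd of subscripts (6, 1, 9) = 1, so the empirical formula equals the molecular formula.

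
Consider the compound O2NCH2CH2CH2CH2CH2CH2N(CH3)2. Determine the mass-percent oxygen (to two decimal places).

18.36%

Element totals:
  C: 8
  H: 18
  N: 2
  O: 2
Molecular formula: C8H18N2O2.
Molar mass = 174.244 g/mol.
Mass from O: 2 × 15.999 = 31.998 g/mol.
%O = 31.998 / 174.244 × 100 = 18.36%.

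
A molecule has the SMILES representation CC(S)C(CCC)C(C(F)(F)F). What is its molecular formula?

Atom tally by fragment:
  CH3 → C:1 H:3
  CH(SH) → C:1 H:2 S:1
  CH(CH2CH2CH3) → C:4 H:8
  CH2CF3 → C:2 H:2 F:3
Element totals:
  C: 8
  H: 15
  F: 3
  S: 1

C8H15F3S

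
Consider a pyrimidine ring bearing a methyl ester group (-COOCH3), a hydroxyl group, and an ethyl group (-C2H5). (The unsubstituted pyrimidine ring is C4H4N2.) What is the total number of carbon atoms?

8

Atom tally by fragment:
  pyrimidine ring core → C:4 H:4 N:2
  (− 3 ring H displaced by substituents)
  + COOCH3 → C:2 H:3 O:2
  + OH → O:1 H:1
  + C2H5 → C:2 H:5
Element totals:
  C: 8
  H: 10
  N: 2
  O: 3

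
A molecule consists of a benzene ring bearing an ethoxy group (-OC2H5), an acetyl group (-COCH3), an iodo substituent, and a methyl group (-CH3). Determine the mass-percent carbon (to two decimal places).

43.44%

Atom tally by fragment:
  benzene ring core → C:6 H:6
  (− 4 ring H displaced by substituents)
  + OC2H5 → C:2 H:5 O:1
  + COCH3 → C:2 H:3 O:1
  + I → I:1
  + CH3 → C:1 H:3
Element totals:
  C: 11
  H: 13
  I: 1
  O: 2
Molecular formula: C11H13IO2.
Molar mass = 304.127 g/mol.
Mass from C: 11 × 12.011 = 132.121 g/mol.
%C = 132.121 / 304.127 × 100 = 43.44%.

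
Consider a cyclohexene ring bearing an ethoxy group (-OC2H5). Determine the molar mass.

126.20 g/mol

Atom tally by fragment:
  cyclohexene ring core → C:6 H:10
  (− 1 ring H displaced by substituents)
  + OC2H5 → C:2 H:5 O:1
Element totals:
  C: 8
  H: 14
  O: 1
Molecular formula: C8H14O.
  M = 8(12.011) + 14(1.008) + 15.999
    = 96.088 + 14.112 + 15.999 = 126.199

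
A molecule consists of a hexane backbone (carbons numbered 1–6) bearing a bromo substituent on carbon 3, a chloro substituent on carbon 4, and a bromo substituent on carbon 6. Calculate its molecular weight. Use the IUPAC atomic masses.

Atom tally by fragment:
  CH3 → C:1 H:3
  CH2 → C:1 H:2
  CH(Br) → C:1 H:1 Br:1
  CH(Cl) → C:1 H:1 Cl:1
  CH2 → C:1 H:2
  CH2Br → C:1 H:2 Br:1
Element totals:
  C: 6
  H: 11
  Br: 2
  Cl: 1
Molecular formula: C6H11Br2Cl.
  M = 6(12.011) + 11(1.008) + 2(79.904) + 35.45
    = 72.066 + 11.088 + 159.808 + 35.450 = 278.412

278.41 g/mol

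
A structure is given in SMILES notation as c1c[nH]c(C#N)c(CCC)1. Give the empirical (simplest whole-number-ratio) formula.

C4H5N

Atom tally by fragment:
  pyrrole ring core → C:4 H:5 N:1
  (− 2 ring H displaced by substituents)
  + CN → C:1 N:1
  + CH2CH2CH3 → C:3 H:7
Element totals:
  C: 8
  H: 10
  N: 2
Molecular formula: C8H10N2.
gcd of subscripts = 2; dividing each by 2:
  C: 8/2 = 4
  H: 10/2 = 5
  N: 2/2 = 1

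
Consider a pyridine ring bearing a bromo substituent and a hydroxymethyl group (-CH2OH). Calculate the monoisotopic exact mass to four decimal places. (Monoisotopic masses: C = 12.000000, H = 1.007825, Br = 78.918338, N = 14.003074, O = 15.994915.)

Atom tally by fragment:
  pyridine ring core → C:5 H:5 N:1
  (− 2 ring H displaced by substituents)
  + Br → Br:1
  + CH2OH → C:1 H:3 O:1
Element totals:
  C: 6
  H: 6
  Br: 1
  N: 1
  O: 1
Molecular formula: C6H6BrNO.
  M = 6(12.0) + 6(1.007825) + 78.918338 + 14.003074 + 15.994915
    = 72.000000 + 6.046950 + 78.918338 + 14.003074 + 15.994915 = 186.963277

186.9633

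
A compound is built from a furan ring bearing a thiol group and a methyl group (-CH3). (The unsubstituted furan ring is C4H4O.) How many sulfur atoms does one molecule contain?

1

Atom tally by fragment:
  furan ring core → C:4 H:4 O:1
  (− 2 ring H displaced by substituents)
  + SH → S:1 H:1
  + CH3 → C:1 H:3
Element totals:
  C: 5
  H: 6
  O: 1
  S: 1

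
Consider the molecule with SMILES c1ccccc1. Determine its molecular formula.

Atom tally by fragment:
  benzene ring core → C:6 H:6
Element totals:
  C: 6
  H: 6

C6H6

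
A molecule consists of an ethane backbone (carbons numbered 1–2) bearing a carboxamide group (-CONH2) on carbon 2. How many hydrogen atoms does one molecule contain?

7

Atom tally by fragment:
  CH3 → C:1 H:3
  CH2CONH2 → C:2 H:4 O:1 N:1
Element totals:
  C: 3
  H: 7
  N: 1
  O: 1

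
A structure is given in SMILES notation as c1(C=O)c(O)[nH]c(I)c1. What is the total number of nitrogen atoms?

1

Atom tally by fragment:
  pyrrole ring core → C:4 H:5 N:1
  (− 3 ring H displaced by substituents)
  + CHO → C:1 H:1 O:1
  + OH → O:1 H:1
  + I → I:1
Element totals:
  C: 5
  H: 4
  I: 1
  N: 1
  O: 2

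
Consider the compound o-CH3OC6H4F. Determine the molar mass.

126.13 g/mol

Atom tally by fragment:
  benzene ring core → C:6 H:6
  (− 2 ring H displaced by substituents)
  + OCH3 → C:1 H:3 O:1
  + F → F:1
Element totals:
  C: 7
  H: 7
  F: 1
  O: 1
Molecular formula: C7H7FO.
  M = 7(12.011) + 7(1.008) + 18.998 + 15.999
    = 84.077 + 7.056 + 18.998 + 15.999 = 126.130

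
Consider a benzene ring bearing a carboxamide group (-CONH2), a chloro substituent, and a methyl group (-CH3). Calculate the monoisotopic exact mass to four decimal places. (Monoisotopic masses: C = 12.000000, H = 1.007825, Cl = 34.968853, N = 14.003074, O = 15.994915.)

Atom tally by fragment:
  benzene ring core → C:6 H:6
  (− 3 ring H displaced by substituents)
  + CONH2 → C:1 H:2 O:1 N:1
  + Cl → Cl:1
  + CH3 → C:1 H:3
Element totals:
  C: 8
  H: 8
  Cl: 1
  N: 1
  O: 1
Molecular formula: C8H8ClNO.
  M = 8(12.0) + 8(1.007825) + 34.968853 + 14.003074 + 15.994915
    = 96.000000 + 8.062600 + 34.968853 + 14.003074 + 15.994915 = 169.029442

169.0294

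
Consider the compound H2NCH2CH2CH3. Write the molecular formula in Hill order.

C3H9N

Element totals:
  C: 3
  H: 9
  N: 1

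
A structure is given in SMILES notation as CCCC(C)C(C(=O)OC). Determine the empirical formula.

C4H8O

Atom tally by fragment:
  CH3 → C:1 H:3
  CH2 → C:1 H:2
  CH2 → C:1 H:2
  CH(CH3) → C:2 H:4
  CH2COOCH3 → C:3 H:5 O:2
Element totals:
  C: 8
  H: 16
  O: 2
Molecular formula: C8H16O2.
gcd of subscripts = 2; dividing each by 2:
  C: 8/2 = 4
  H: 16/2 = 8
  O: 2/2 = 1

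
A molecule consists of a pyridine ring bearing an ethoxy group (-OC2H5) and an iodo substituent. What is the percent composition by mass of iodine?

Atom tally by fragment:
  pyridine ring core → C:5 H:5 N:1
  (− 2 ring H displaced by substituents)
  + OC2H5 → C:2 H:5 O:1
  + I → I:1
Element totals:
  C: 7
  H: 8
  I: 1
  N: 1
  O: 1
Molecular formula: C7H8INO.
Molar mass = 249.051 g/mol.
Mass from I: 1 × 126.904 = 126.904 g/mol.
%I = 126.904 / 249.051 × 100 = 50.96%.

50.96%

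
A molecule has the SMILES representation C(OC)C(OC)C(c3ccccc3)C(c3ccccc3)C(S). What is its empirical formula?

Atom tally by fragment:
  CH3OCH2 → C:2 H:5 O:1
  CH(OCH3) → C:2 H:4 O:1
  CH(C6H5) → C:7 H:6
  CH(C6H5) → C:7 H:6
  CH2SH → C:1 H:3 S:1
Element totals:
  C: 19
  H: 24
  O: 2
  S: 1
Molecular formula: C19H24O2S.
gcd of subscripts (19, 24, 2, 1) = 1, so the empirical formula equals the molecular formula.

C19H24O2S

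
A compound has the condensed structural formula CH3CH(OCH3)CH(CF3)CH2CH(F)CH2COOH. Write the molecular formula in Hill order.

Atom tally by fragment:
  CH3 → C:1 H:3
  CH(OCH3) → C:2 H:4 O:1
  CH(CF3) → C:2 H:1 F:3
  CH2 → C:1 H:2
  CH(F) → C:1 H:1 F:1
  CH2COOH → C:2 H:3 O:2
Element totals:
  C: 9
  H: 14
  F: 4
  O: 3

C9H14F4O3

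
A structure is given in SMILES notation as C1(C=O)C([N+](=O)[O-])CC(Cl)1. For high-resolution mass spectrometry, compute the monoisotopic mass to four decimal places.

163.0036

Atom tally by fragment:
  cyclobutane ring core → C:4 H:8
  (− 3 ring H displaced by substituents)
  + CHO → C:1 H:1 O:1
  + NO2 → N:1 O:2
  + Cl → Cl:1
Element totals:
  C: 5
  H: 6
  Cl: 1
  N: 1
  O: 3
Molecular formula: C5H6ClNO3.
  M = 5(12.0) + 6(1.007825) + 34.968853 + 14.003074 + 3(15.994915)
    = 60.000000 + 6.046950 + 34.968853 + 14.003074 + 47.984745 = 163.003622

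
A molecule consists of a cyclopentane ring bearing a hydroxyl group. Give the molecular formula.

Atom tally by fragment:
  cyclopentane ring core → C:5 H:10
  (− 1 ring H displaced by substituents)
  + OH → O:1 H:1
Element totals:
  C: 5
  H: 10
  O: 1

C5H10O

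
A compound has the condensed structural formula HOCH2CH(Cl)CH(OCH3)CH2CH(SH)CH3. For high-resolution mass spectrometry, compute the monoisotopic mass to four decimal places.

198.0481

Atom tally by fragment:
  HOCH2 → C:1 H:3 O:1
  CH(Cl) → C:1 H:1 Cl:1
  CH(OCH3) → C:2 H:4 O:1
  CH2 → C:1 H:2
  CH(SH) → C:1 H:2 S:1
  CH3 → C:1 H:3
Element totals:
  C: 7
  H: 15
  Cl: 1
  O: 2
  S: 1
Molecular formula: C7H15ClO2S.
  M = 7(12.0) + 15(1.007825) + 34.968853 + 2(15.994915) + 31.972071
    = 84.000000 + 15.117375 + 34.968853 + 31.989830 + 31.972071 = 198.048129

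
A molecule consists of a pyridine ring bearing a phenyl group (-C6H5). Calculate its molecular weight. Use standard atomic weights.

Atom tally by fragment:
  pyridine ring core → C:5 H:5 N:1
  (− 1 ring H displaced by substituents)
  + C6H5 → C:6 H:5
Element totals:
  C: 11
  H: 9
  N: 1
Molecular formula: C11H9N.
  M = 11(12.011) + 9(1.008) + 14.007
    = 132.121 + 9.072 + 14.007 = 155.200

155.20 g/mol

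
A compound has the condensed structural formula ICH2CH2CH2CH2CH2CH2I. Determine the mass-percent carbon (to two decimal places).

Element totals:
  C: 6
  H: 12
  I: 2
Molecular formula: C6H12I2.
Molar mass = 337.970 g/mol.
Mass from C: 6 × 12.011 = 72.066 g/mol.
%C = 72.066 / 337.970 × 100 = 21.32%.

21.32%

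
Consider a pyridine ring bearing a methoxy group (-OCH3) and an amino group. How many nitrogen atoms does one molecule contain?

Atom tally by fragment:
  pyridine ring core → C:5 H:5 N:1
  (− 2 ring H displaced by substituents)
  + OCH3 → C:1 H:3 O:1
  + NH2 → N:1 H:2
Element totals:
  C: 6
  H: 8
  N: 2
  O: 1

2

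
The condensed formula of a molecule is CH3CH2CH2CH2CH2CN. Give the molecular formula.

Element totals:
  C: 6
  H: 11
  N: 1

C6H11N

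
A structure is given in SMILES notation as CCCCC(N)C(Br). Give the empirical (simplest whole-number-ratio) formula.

C6H14BrN

Atom tally by fragment:
  CH3 → C:1 H:3
  CH2 → C:1 H:2
  CH2 → C:1 H:2
  CH2 → C:1 H:2
  CH(NH2) → C:1 H:3 N:1
  CH2Br → C:1 H:2 Br:1
Element totals:
  C: 6
  H: 14
  Br: 1
  N: 1
Molecular formula: C6H14BrN.
gcd of subscripts (1, 6, 14, 1) = 1, so the empirical formula equals the molecular formula.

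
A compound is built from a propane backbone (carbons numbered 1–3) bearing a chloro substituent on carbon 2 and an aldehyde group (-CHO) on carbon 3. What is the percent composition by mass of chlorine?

Atom tally by fragment:
  CH3 → C:1 H:3
  CH(Cl) → C:1 H:1 Cl:1
  CH2CHO → C:2 H:3 O:1
Element totals:
  C: 4
  H: 7
  Cl: 1
  O: 1
Molecular formula: C4H7ClO.
Molar mass = 106.549 g/mol.
Mass from Cl: 1 × 35.45 = 35.450 g/mol.
%Cl = 35.450 / 106.549 × 100 = 33.27%.

33.27%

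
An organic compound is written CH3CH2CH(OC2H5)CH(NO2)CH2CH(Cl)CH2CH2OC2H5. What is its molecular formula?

Element totals:
  C: 12
  H: 24
  Cl: 1
  N: 1
  O: 4

C12H24ClNO4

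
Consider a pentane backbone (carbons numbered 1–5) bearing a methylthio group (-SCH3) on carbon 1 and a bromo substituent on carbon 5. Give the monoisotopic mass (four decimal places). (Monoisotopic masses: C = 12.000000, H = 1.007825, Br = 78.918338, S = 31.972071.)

195.9921

Atom tally by fragment:
  CH3SCH2 → C:2 H:5 S:1
  CH2 → C:1 H:2
  CH2 → C:1 H:2
  CH2 → C:1 H:2
  CH2Br → C:1 H:2 Br:1
Element totals:
  C: 6
  H: 13
  Br: 1
  S: 1
Molecular formula: C6H13BrS.
  M = 6(12.0) + 13(1.007825) + 78.918338 + 31.972071
    = 72.000000 + 13.101725 + 78.918338 + 31.972071 = 195.992134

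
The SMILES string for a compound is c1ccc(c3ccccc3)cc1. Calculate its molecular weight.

154.21 g/mol

Atom tally by fragment:
  benzene ring core → C:6 H:6
  (− 1 ring H displaced by substituents)
  + C6H5 → C:6 H:5
Element totals:
  C: 12
  H: 10
Molecular formula: C12H10.
  M = 12(12.011) + 10(1.008)
    = 144.132 + 10.080 = 154.212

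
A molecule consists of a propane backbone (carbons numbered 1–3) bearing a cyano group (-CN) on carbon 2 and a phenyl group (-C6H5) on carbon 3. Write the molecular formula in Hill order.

C10H11N

Atom tally by fragment:
  CH3 → C:1 H:3
  CH(CN) → C:2 H:1 N:1
  CH2C6H5 → C:7 H:7
Element totals:
  C: 10
  H: 11
  N: 1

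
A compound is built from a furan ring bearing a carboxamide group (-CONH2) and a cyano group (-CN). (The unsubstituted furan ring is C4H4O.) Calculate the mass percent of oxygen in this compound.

Atom tally by fragment:
  furan ring core → C:4 H:4 O:1
  (− 2 ring H displaced by substituents)
  + CONH2 → C:1 H:2 O:1 N:1
  + CN → C:1 N:1
Element totals:
  C: 6
  H: 4
  N: 2
  O: 2
Molecular formula: C6H4N2O2.
Molar mass = 136.110 g/mol.
Mass from O: 2 × 15.999 = 31.998 g/mol.
%O = 31.998 / 136.110 × 100 = 23.51%.

23.51%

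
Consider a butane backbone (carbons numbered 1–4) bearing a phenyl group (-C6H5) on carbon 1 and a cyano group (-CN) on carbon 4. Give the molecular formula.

Atom tally by fragment:
  C6H5CH2 → C:7 H:7
  CH2 → C:1 H:2
  CH2 → C:1 H:2
  CH2CN → C:2 H:2 N:1
Element totals:
  C: 11
  H: 13
  N: 1

C11H13N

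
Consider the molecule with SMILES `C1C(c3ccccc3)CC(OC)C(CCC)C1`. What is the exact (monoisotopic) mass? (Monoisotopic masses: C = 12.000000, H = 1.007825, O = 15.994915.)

232.1827

Atom tally by fragment:
  cyclohexane ring core → C:6 H:12
  (− 3 ring H displaced by substituents)
  + C6H5 → C:6 H:5
  + OCH3 → C:1 H:3 O:1
  + CH2CH2CH3 → C:3 H:7
Element totals:
  C: 16
  H: 24
  O: 1
Molecular formula: C16H24O.
  M = 16(12.0) + 24(1.007825) + 15.994915
    = 192.000000 + 24.187800 + 15.994915 = 232.182715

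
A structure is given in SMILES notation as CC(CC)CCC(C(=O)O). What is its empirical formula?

C4H8O

Atom tally by fragment:
  CH3 → C:1 H:3
  CH(C2H5) → C:3 H:6
  CH2 → C:1 H:2
  CH2 → C:1 H:2
  CH2COOH → C:2 H:3 O:2
Element totals:
  C: 8
  H: 16
  O: 2
Molecular formula: C8H16O2.
gcd of subscripts = 2; dividing each by 2:
  C: 8/2 = 4
  H: 16/2 = 8
  O: 2/2 = 1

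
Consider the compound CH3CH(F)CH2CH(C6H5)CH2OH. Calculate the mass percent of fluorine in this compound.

10.42%

Atom tally by fragment:
  CH3 → C:1 H:3
  CH(F) → C:1 H:1 F:1
  CH2 → C:1 H:2
  CH(C6H5) → C:7 H:6
  CH2OH → C:1 H:3 O:1
Element totals:
  C: 11
  H: 15
  F: 1
  O: 1
Molecular formula: C11H15FO.
Molar mass = 182.238 g/mol.
Mass from F: 1 × 18.998 = 18.998 g/mol.
%F = 18.998 / 182.238 × 100 = 10.42%.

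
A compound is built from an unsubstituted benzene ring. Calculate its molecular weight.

Atom tally by fragment:
  benzene ring core → C:6 H:6
Element totals:
  C: 6
  H: 6
Molecular formula: C6H6.
  M = 6(12.011) + 6(1.008)
    = 72.066 + 6.048 = 78.114

78.11 g/mol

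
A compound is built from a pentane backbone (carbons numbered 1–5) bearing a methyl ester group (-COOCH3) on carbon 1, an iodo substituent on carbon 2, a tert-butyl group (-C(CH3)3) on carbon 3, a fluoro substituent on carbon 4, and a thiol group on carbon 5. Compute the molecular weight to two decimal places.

362.24 g/mol

Atom tally by fragment:
  CH3OOCCH2 → C:3 H:5 O:2
  CH(I) → C:1 H:1 I:1
  CH(C(CH3)3) → C:5 H:10
  CH(F) → C:1 H:1 F:1
  CH2SH → C:1 H:3 S:1
Element totals:
  C: 11
  H: 20
  F: 1
  I: 1
  O: 2
  S: 1
Molecular formula: C11H20FIO2S.
  M = 11(12.011) + 20(1.008) + 18.998 + 126.904 + 2(15.999) + 32.06
    = 132.121 + 20.160 + 18.998 + 126.904 + 31.998 + 32.060 = 362.241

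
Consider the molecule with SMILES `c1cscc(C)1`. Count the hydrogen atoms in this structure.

Atom tally by fragment:
  thiophene ring core → C:4 H:4 S:1
  (− 1 ring H displaced by substituents)
  + CH3 → C:1 H:3
Element totals:
  C: 5
  H: 6
  S: 1

6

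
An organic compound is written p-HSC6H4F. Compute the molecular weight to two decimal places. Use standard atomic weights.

Element totals:
  C: 6
  H: 5
  F: 1
  S: 1
Molecular formula: C6H5FS.
  M = 6(12.011) + 5(1.008) + 18.998 + 32.06
    = 72.066 + 5.040 + 18.998 + 32.060 = 128.164

128.16 g/mol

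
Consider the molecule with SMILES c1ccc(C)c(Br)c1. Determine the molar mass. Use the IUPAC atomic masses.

Atom tally by fragment:
  benzene ring core → C:6 H:6
  (− 2 ring H displaced by substituents)
  + CH3 → C:1 H:3
  + Br → Br:1
Element totals:
  C: 7
  H: 7
  Br: 1
Molecular formula: C7H7Br.
  M = 7(12.011) + 7(1.008) + 79.904
    = 84.077 + 7.056 + 79.904 = 171.037

171.04 g/mol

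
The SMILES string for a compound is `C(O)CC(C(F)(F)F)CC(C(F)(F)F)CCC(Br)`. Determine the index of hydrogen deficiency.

Atom tally by fragment:
  HOCH2 → C:1 H:3 O:1
  CH2 → C:1 H:2
  CH(CF3) → C:2 H:1 F:3
  CH2 → C:1 H:2
  CH(CF3) → C:2 H:1 F:3
  CH2 → C:1 H:2
  CH2 → C:1 H:2
  CH2Br → C:1 H:2 Br:1
Element totals:
  C: 10
  H: 15
  Br: 1
  F: 6
  O: 1
Molecular formula: C10H15BrF6O.
DoU = (2C + 2 + N − H − X) / 2 = (2·10 + 2 + 0 − 15 − 7) / 2 = 0.

0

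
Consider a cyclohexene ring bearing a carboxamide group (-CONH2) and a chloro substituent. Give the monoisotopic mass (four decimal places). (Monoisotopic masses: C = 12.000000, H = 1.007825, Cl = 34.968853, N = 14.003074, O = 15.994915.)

Atom tally by fragment:
  cyclohexene ring core → C:6 H:10
  (− 2 ring H displaced by substituents)
  + CONH2 → C:1 H:2 O:1 N:1
  + Cl → Cl:1
Element totals:
  C: 7
  H: 10
  Cl: 1
  N: 1
  O: 1
Molecular formula: C7H10ClNO.
  M = 7(12.0) + 10(1.007825) + 34.968853 + 14.003074 + 15.994915
    = 84.000000 + 10.078250 + 34.968853 + 14.003074 + 15.994915 = 159.045092

159.0451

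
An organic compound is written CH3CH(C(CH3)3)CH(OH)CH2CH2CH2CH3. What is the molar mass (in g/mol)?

172.31 g/mol

Atom tally by fragment:
  CH3 → C:1 H:3
  CH(C(CH3)3) → C:5 H:10
  CH(OH) → C:1 H:2 O:1
  CH2 → C:1 H:2
  CH2 → C:1 H:2
  CH2 → C:1 H:2
  CH3 → C:1 H:3
Element totals:
  C: 11
  H: 24
  O: 1
Molecular formula: C11H24O.
  M = 11(12.011) + 24(1.008) + 15.999
    = 132.121 + 24.192 + 15.999 = 172.312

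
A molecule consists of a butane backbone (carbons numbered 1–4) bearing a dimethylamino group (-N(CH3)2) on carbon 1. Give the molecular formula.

C6H15N

Atom tally by fragment:
  (CH3)2NCH2 → C:3 H:8 N:1
  CH2 → C:1 H:2
  CH2 → C:1 H:2
  CH3 → C:1 H:3
Element totals:
  C: 6
  H: 15
  N: 1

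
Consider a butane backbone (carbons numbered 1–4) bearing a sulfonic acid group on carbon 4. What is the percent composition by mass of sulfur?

23.20%

Atom tally by fragment:
  CH3 → C:1 H:3
  CH2 → C:1 H:2
  CH2 → C:1 H:2
  CH2SO3H → C:1 H:3 S:1 O:3
Element totals:
  C: 4
  H: 10
  O: 3
  S: 1
Molecular formula: C4H10O3S.
Molar mass = 138.181 g/mol.
Mass from S: 1 × 32.06 = 32.060 g/mol.
%S = 32.060 / 138.181 × 100 = 23.20%.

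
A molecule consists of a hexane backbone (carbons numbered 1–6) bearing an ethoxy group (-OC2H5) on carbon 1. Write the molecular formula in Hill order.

Atom tally by fragment:
  C2H5OCH2 → C:3 H:7 O:1
  CH2 → C:1 H:2
  CH2 → C:1 H:2
  CH2 → C:1 H:2
  CH2 → C:1 H:2
  CH3 → C:1 H:3
Element totals:
  C: 8
  H: 18
  O: 1

C8H18O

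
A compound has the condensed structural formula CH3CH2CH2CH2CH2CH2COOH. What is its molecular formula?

Atom tally by fragment:
  CH3 → C:1 H:3
  CH2 → C:1 H:2
  CH2 → C:1 H:2
  CH2 → C:1 H:2
  CH2 → C:1 H:2
  CH2COOH → C:2 H:3 O:2
Element totals:
  C: 7
  H: 14
  O: 2

C7H14O2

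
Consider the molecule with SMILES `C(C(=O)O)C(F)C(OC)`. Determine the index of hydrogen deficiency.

Atom tally by fragment:
  HOOCCH2 → C:2 H:3 O:2
  CH(F) → C:1 H:1 F:1
  CH2OCH3 → C:2 H:5 O:1
Element totals:
  C: 5
  H: 9
  F: 1
  O: 3
Molecular formula: C5H9FO3.
DoU = (2C + 2 + N − H − X) / 2 = (2·5 + 2 + 0 − 9 − 1) / 2 = 1.

1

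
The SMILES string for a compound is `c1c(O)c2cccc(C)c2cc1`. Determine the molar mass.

158.20 g/mol

Atom tally by fragment:
  naphthalene ring system core → C:10 H:8
  (− 2 ring H displaced by substituents)
  + OH → O:1 H:1
  + CH3 → C:1 H:3
Element totals:
  C: 11
  H: 10
  O: 1
Molecular formula: C11H10O.
  M = 11(12.011) + 10(1.008) + 15.999
    = 132.121 + 10.080 + 15.999 = 158.200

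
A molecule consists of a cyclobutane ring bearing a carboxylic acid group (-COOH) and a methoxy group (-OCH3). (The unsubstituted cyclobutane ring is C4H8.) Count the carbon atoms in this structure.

Atom tally by fragment:
  cyclobutane ring core → C:4 H:8
  (− 2 ring H displaced by substituents)
  + COOH → C:1 H:1 O:2
  + OCH3 → C:1 H:3 O:1
Element totals:
  C: 6
  H: 10
  O: 3

6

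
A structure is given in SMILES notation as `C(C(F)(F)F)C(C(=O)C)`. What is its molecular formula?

C5H7F3O

Atom tally by fragment:
  F3CCH2 → C:2 H:2 F:3
  CH2COCH3 → C:3 H:5 O:1
Element totals:
  C: 5
  H: 7
  F: 3
  O: 1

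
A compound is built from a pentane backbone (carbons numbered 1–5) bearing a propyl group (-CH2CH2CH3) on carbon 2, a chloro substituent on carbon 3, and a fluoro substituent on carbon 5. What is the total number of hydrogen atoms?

Atom tally by fragment:
  CH3 → C:1 H:3
  CH(CH2CH2CH3) → C:4 H:8
  CH(Cl) → C:1 H:1 Cl:1
  CH2 → C:1 H:2
  CH2F → C:1 H:2 F:1
Element totals:
  C: 8
  H: 16
  Cl: 1
  F: 1

16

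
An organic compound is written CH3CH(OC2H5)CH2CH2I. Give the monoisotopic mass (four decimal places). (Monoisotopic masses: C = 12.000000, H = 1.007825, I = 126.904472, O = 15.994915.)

228.0011

Atom tally by fragment:
  CH3 → C:1 H:3
  CH(OC2H5) → C:3 H:6 O:1
  CH2 → C:1 H:2
  CH2I → C:1 H:2 I:1
Element totals:
  C: 6
  H: 13
  I: 1
  O: 1
Molecular formula: C6H13IO.
  M = 6(12.0) + 13(1.007825) + 126.904472 + 15.994915
    = 72.000000 + 13.101725 + 126.904472 + 15.994915 = 228.001112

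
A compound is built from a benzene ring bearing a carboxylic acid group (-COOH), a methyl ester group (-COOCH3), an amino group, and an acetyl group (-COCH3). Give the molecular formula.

Atom tally by fragment:
  benzene ring core → C:6 H:6
  (− 4 ring H displaced by substituents)
  + COOH → C:1 H:1 O:2
  + COOCH3 → C:2 H:3 O:2
  + NH2 → N:1 H:2
  + COCH3 → C:2 H:3 O:1
Element totals:
  C: 11
  H: 11
  N: 1
  O: 5

C11H11NO5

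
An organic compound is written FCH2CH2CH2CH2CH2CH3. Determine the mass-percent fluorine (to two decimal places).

18.24%

Atom tally by fragment:
  FCH2 → C:1 H:2 F:1
  CH2 → C:1 H:2
  CH2 → C:1 H:2
  CH2 → C:1 H:2
  CH2 → C:1 H:2
  CH3 → C:1 H:3
Element totals:
  C: 6
  H: 13
  F: 1
Molecular formula: C6H13F.
Molar mass = 104.168 g/mol.
Mass from F: 1 × 18.998 = 18.998 g/mol.
%F = 18.998 / 104.168 × 100 = 18.24%.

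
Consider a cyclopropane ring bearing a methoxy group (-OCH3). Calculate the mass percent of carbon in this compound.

Atom tally by fragment:
  cyclopropane ring core → C:3 H:6
  (− 1 ring H displaced by substituents)
  + OCH3 → C:1 H:3 O:1
Element totals:
  C: 4
  H: 8
  O: 1
Molecular formula: C4H8O.
Molar mass = 72.107 g/mol.
Mass from C: 4 × 12.011 = 48.044 g/mol.
%C = 48.044 / 72.107 × 100 = 66.63%.

66.63%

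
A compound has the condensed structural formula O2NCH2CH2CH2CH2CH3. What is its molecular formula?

C5H11NO2

Atom tally by fragment:
  O2NCH2 → C:1 H:2 N:1 O:2
  CH2 → C:1 H:2
  CH2 → C:1 H:2
  CH2 → C:1 H:2
  CH3 → C:1 H:3
Element totals:
  C: 5
  H: 11
  N: 1
  O: 2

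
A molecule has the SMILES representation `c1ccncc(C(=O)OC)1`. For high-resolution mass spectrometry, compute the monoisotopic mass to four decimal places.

137.0477

Atom tally by fragment:
  pyridine ring core → C:5 H:5 N:1
  (− 1 ring H displaced by substituents)
  + COOCH3 → C:2 H:3 O:2
Element totals:
  C: 7
  H: 7
  N: 1
  O: 2
Molecular formula: C7H7NO2.
  M = 7(12.0) + 7(1.007825) + 14.003074 + 2(15.994915)
    = 84.000000 + 7.054775 + 14.003074 + 31.989830 = 137.047679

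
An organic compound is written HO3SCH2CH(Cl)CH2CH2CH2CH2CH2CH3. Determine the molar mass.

Atom tally by fragment:
  HO3SCH2 → C:1 H:3 S:1 O:3
  CH(Cl) → C:1 H:1 Cl:1
  CH2 → C:1 H:2
  CH2 → C:1 H:2
  CH2 → C:1 H:2
  CH2 → C:1 H:2
  CH2 → C:1 H:2
  CH3 → C:1 H:3
Element totals:
  C: 8
  H: 17
  Cl: 1
  O: 3
  S: 1
Molecular formula: C8H17ClO3S.
  M = 8(12.011) + 17(1.008) + 35.45 + 3(15.999) + 32.06
    = 96.088 + 17.136 + 35.450 + 47.997 + 32.060 = 228.731

228.73 g/mol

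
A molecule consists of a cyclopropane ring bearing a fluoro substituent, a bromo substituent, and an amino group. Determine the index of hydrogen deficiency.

1

Atom tally by fragment:
  cyclopropane ring core → C:3 H:6
  (− 3 ring H displaced by substituents)
  + F → F:1
  + Br → Br:1
  + NH2 → N:1 H:2
Element totals:
  C: 3
  H: 5
  Br: 1
  F: 1
  N: 1
Molecular formula: C3H5BrFN.
DoU = (2C + 2 + N − H − X) / 2 = (2·3 + 2 + 1 − 5 − 2) / 2 = 1.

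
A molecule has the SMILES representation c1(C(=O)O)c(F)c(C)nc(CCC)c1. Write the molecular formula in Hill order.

Atom tally by fragment:
  pyridine ring core → C:5 H:5 N:1
  (− 4 ring H displaced by substituents)
  + COOH → C:1 H:1 O:2
  + F → F:1
  + CH3 → C:1 H:3
  + CH2CH2CH3 → C:3 H:7
Element totals:
  C: 10
  H: 12
  F: 1
  N: 1
  O: 2

C10H12FNO2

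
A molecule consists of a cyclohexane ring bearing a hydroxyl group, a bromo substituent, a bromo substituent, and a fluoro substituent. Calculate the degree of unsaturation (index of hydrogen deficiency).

Atom tally by fragment:
  cyclohexane ring core → C:6 H:12
  (− 4 ring H displaced by substituents)
  + OH → O:1 H:1
  + Br → Br:1
  + Br → Br:1
  + F → F:1
Element totals:
  C: 6
  H: 9
  Br: 2
  F: 1
  O: 1
Molecular formula: C6H9Br2FO.
DoU = (2C + 2 + N − H − X) / 2 = (2·6 + 2 + 0 − 9 − 3) / 2 = 1.

1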